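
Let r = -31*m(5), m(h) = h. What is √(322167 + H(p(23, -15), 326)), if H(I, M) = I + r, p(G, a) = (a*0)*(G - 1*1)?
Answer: 38*√223 ≈ 567.46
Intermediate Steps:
r = -155 (r = -31*5 = -155)
p(G, a) = 0 (p(G, a) = 0*(G - 1) = 0*(-1 + G) = 0)
H(I, M) = -155 + I (H(I, M) = I - 155 = -155 + I)
√(322167 + H(p(23, -15), 326)) = √(322167 + (-155 + 0)) = √(322167 - 155) = √322012 = 38*√223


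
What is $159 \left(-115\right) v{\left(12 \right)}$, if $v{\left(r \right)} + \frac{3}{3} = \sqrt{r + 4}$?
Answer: $-54855$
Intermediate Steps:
$v{\left(r \right)} = -1 + \sqrt{4 + r}$ ($v{\left(r \right)} = -1 + \sqrt{r + 4} = -1 + \sqrt{4 + r}$)
$159 \left(-115\right) v{\left(12 \right)} = 159 \left(-115\right) \left(-1 + \sqrt{4 + 12}\right) = - 18285 \left(-1 + \sqrt{16}\right) = - 18285 \left(-1 + 4\right) = \left(-18285\right) 3 = -54855$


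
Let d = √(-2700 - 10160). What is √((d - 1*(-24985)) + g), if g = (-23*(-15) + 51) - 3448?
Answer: √(21933 + 2*I*√3215) ≈ 148.1 + 0.3829*I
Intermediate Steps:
d = 2*I*√3215 (d = √(-12860) = 2*I*√3215 ≈ 113.4*I)
g = -3052 (g = (345 + 51) - 3448 = 396 - 3448 = -3052)
√((d - 1*(-24985)) + g) = √((2*I*√3215 - 1*(-24985)) - 3052) = √((2*I*√3215 + 24985) - 3052) = √((24985 + 2*I*√3215) - 3052) = √(21933 + 2*I*√3215)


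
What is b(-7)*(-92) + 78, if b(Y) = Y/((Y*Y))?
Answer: 638/7 ≈ 91.143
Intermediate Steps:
b(Y) = 1/Y (b(Y) = Y/(Y**2) = Y/Y**2 = 1/Y)
b(-7)*(-92) + 78 = -92/(-7) + 78 = -1/7*(-92) + 78 = 92/7 + 78 = 638/7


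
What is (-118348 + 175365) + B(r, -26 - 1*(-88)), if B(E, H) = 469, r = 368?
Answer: 57486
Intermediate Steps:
(-118348 + 175365) + B(r, -26 - 1*(-88)) = (-118348 + 175365) + 469 = 57017 + 469 = 57486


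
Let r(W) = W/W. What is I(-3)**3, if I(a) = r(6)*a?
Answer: -27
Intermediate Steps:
r(W) = 1
I(a) = a (I(a) = 1*a = a)
I(-3)**3 = (-3)**3 = -27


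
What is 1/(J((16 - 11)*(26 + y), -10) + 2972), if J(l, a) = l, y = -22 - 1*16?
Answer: 1/2912 ≈ 0.00034341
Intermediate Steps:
y = -38 (y = -22 - 16 = -38)
1/(J((16 - 11)*(26 + y), -10) + 2972) = 1/((16 - 11)*(26 - 38) + 2972) = 1/(5*(-12) + 2972) = 1/(-60 + 2972) = 1/2912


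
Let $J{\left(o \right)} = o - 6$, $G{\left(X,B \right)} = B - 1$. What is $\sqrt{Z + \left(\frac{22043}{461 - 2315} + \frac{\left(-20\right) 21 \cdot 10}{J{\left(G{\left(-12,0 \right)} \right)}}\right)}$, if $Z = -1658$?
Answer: $\frac{5 i \sqrt{16344658}}{618} \approx 32.709 i$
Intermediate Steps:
$G{\left(X,B \right)} = -1 + B$
$J{\left(o \right)} = -6 + o$ ($J{\left(o \right)} = o - 6 = -6 + o$)
$\sqrt{Z + \left(\frac{22043}{461 - 2315} + \frac{\left(-20\right) 21 \cdot 10}{J{\left(G{\left(-12,0 \right)} \right)}}\right)} = \sqrt{-1658 + \left(\frac{22043}{461 - 2315} + \frac{\left(-20\right) 21 \cdot 10}{-6 + \left(-1 + 0\right)}\right)} = \sqrt{-1658 + \left(\frac{22043}{-1854} + \frac{\left(-420\right) 10}{-6 - 1}\right)} = \sqrt{-1658 - \left(\frac{22043}{1854} + \frac{4200}{-7}\right)} = \sqrt{-1658 - - \frac{1090357}{1854}} = \sqrt{-1658 + \left(- \frac{22043}{1854} + 600\right)} = \sqrt{-1658 + \frac{1090357}{1854}} = \sqrt{- \frac{1983575}{1854}} = \frac{5 i \sqrt{16344658}}{618}$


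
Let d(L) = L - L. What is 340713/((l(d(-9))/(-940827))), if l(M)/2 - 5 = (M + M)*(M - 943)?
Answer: -320551989651/10 ≈ -3.2055e+10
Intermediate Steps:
d(L) = 0
l(M) = 10 + 4*M*(-943 + M) (l(M) = 10 + 2*((M + M)*(M - 943)) = 10 + 2*((2*M)*(-943 + M)) = 10 + 2*(2*M*(-943 + M)) = 10 + 4*M*(-943 + M))
340713/((l(d(-9))/(-940827))) = 340713/(((10 - 3772*0 + 4*0²)/(-940827))) = 340713/(((10 + 0 + 4*0)*(-1/940827))) = 340713/(((10 + 0 + 0)*(-1/940827))) = 340713/((10*(-1/940827))) = 340713/(-10/940827) = 340713*(-940827/10) = -320551989651/10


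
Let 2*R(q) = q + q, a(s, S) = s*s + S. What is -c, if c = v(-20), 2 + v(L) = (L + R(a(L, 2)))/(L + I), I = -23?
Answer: 468/43 ≈ 10.884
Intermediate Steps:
a(s, S) = S + s**2 (a(s, S) = s**2 + S = S + s**2)
R(q) = q (R(q) = (q + q)/2 = (2*q)/2 = q)
v(L) = -2 + (2 + L + L**2)/(-23 + L) (v(L) = -2 + (L + (2 + L**2))/(L - 23) = -2 + (2 + L + L**2)/(-23 + L))
c = -468/43 (c = (48 + (-20)**2 - 1*(-20))/(-23 - 20) = (48 + 400 + 20)/(-43) = -1/43*468 = -468/43 ≈ -10.884)
-c = -1*(-468/43) = 468/43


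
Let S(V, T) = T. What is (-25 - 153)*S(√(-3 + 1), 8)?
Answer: -1424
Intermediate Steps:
(-25 - 153)*S(√(-3 + 1), 8) = (-25 - 153)*8 = -178*8 = -1424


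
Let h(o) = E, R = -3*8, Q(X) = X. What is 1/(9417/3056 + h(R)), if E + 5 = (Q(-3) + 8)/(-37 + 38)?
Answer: 3056/9417 ≈ 0.32452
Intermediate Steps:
E = 0 (E = -5 + (-3 + 8)/(-37 + 38) = -5 + 5/1 = -5 + 5*1 = -5 + 5 = 0)
R = -24
h(o) = 0
1/(9417/3056 + h(R)) = 1/(9417/3056 + 0) = 1/(9417/3056) = 3056/9417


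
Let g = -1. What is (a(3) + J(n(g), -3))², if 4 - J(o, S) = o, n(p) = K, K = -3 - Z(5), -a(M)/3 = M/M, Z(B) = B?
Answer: 81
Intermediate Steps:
a(M) = -3 (a(M) = -3*M/M = -3*1 = -3)
K = -8 (K = -3 - 1*5 = -3 - 5 = -8)
n(p) = -8
J(o, S) = 4 - o
(a(3) + J(n(g), -3))² = (-3 + (4 - 1*(-8)))² = (-3 + (4 + 8))² = (-3 + 12)² = 9² = 81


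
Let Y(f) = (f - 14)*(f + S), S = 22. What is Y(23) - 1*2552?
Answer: -2147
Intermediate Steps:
Y(f) = (-14 + f)*(22 + f) (Y(f) = (f - 14)*(f + 22) = (-14 + f)*(22 + f))
Y(23) - 1*2552 = (-308 + 23**2 + 8*23) - 1*2552 = (-308 + 529 + 184) - 2552 = 405 - 2552 = -2147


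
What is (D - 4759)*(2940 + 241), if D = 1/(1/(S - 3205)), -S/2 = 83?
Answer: -25861530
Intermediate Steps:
S = -166 (S = -2*83 = -166)
D = -3371 (D = 1/(1/(-166 - 3205)) = 1/(1/(-3371)) = 1/(-1/3371) = -3371)
(D - 4759)*(2940 + 241) = (-3371 - 4759)*(2940 + 241) = -8130*3181 = -25861530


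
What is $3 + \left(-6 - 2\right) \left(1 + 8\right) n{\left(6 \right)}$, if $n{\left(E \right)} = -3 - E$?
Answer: $651$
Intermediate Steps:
$3 + \left(-6 - 2\right) \left(1 + 8\right) n{\left(6 \right)} = 3 + \left(-6 - 2\right) \left(1 + 8\right) \left(-3 - 6\right) = 3 + \left(-8\right) 9 \left(-3 - 6\right) = 3 - -648 = 3 + 648 = 651$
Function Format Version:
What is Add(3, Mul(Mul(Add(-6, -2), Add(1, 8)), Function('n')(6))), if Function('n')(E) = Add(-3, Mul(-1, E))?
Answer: 651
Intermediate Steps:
Add(3, Mul(Mul(Add(-6, -2), Add(1, 8)), Function('n')(6))) = Add(3, Mul(Mul(Add(-6, -2), Add(1, 8)), Add(-3, Mul(-1, 6)))) = Add(3, Mul(Mul(-8, 9), Add(-3, -6))) = Add(3, Mul(-72, -9)) = Add(3, 648) = 651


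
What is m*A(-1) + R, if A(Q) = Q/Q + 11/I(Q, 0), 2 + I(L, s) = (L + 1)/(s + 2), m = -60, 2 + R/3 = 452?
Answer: 1620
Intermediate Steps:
R = 1350 (R = -6 + 3*452 = -6 + 1356 = 1350)
I(L, s) = -2 + (1 + L)/(2 + s) (I(L, s) = -2 + (L + 1)/(s + 2) = -2 + (1 + L)/(2 + s))
A(Q) = 1 + 11/(-3/2 + Q/2) (A(Q) = Q/Q + 11/(((-3 + Q - 2*0)/(2 + 0))) = 1 + 11/(((-3 + Q + 0)/2)) = 1 + 11/(((-3 + Q)/2)) = 1 + 11/(-3/2 + Q/2))
m*A(-1) + R = -60*(19 - 1)/(-3 - 1) + 1350 = -60*18/(-4) + 1350 = -(-15)*18 + 1350 = -60*(-9/2) + 1350 = 270 + 1350 = 1620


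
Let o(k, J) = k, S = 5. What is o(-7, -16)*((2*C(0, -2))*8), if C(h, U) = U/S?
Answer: 224/5 ≈ 44.800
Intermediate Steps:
C(h, U) = U/5
o(-7, -16)*((2*C(0, -2))*8) = -7*2*((⅕)*(-2))*8 = -7*2*(-⅖)*8 = -(-28)*8/5 = -7*(-32/5) = 224/5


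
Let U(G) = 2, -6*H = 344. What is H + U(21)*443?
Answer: 2486/3 ≈ 828.67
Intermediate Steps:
H = -172/3 (H = -⅙*344 = -172/3 ≈ -57.333)
H + U(21)*443 = -172/3 + 2*443 = -172/3 + 886 = 2486/3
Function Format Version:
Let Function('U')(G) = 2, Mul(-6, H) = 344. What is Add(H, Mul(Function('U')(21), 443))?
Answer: Rational(2486, 3) ≈ 828.67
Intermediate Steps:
H = Rational(-172, 3) (H = Mul(Rational(-1, 6), 344) = Rational(-172, 3) ≈ -57.333)
Add(H, Mul(Function('U')(21), 443)) = Add(Rational(-172, 3), Mul(2, 443)) = Add(Rational(-172, 3), 886) = Rational(2486, 3)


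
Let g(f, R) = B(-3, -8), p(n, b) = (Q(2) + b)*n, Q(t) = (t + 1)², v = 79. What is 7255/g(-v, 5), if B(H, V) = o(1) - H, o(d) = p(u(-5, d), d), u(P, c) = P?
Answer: -7255/47 ≈ -154.36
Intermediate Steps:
Q(t) = (1 + t)²
p(n, b) = n*(9 + b) (p(n, b) = ((1 + 2)² + b)*n = (3² + b)*n = (9 + b)*n = n*(9 + b))
o(d) = -45 - 5*d (o(d) = -5*(9 + d) = -45 - 5*d)
B(H, V) = -50 - H (B(H, V) = (-45 - 5*1) - H = (-45 - 5) - H = -50 - H)
g(f, R) = -47 (g(f, R) = -50 - 1*(-3) = -50 + 3 = -47)
7255/g(-v, 5) = 7255/(-47) = 7255*(-1/47) = -7255/47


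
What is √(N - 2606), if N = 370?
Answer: 2*I*√559 ≈ 47.286*I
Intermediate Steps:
√(N - 2606) = √(370 - 2606) = √(-2236) = 2*I*√559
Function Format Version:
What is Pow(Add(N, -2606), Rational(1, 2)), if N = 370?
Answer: Mul(2, I, Pow(559, Rational(1, 2))) ≈ Mul(47.286, I)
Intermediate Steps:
Pow(Add(N, -2606), Rational(1, 2)) = Pow(Add(370, -2606), Rational(1, 2)) = Pow(-2236, Rational(1, 2)) = Mul(2, I, Pow(559, Rational(1, 2)))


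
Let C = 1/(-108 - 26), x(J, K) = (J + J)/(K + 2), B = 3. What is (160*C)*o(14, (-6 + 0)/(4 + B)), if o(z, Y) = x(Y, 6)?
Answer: 120/469 ≈ 0.25586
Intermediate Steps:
x(J, K) = 2*J/(2 + K) (x(J, K) = (2*J)/(2 + K) = 2*J/(2 + K))
C = -1/134 (C = 1/(-134) = -1/134 ≈ -0.0074627)
o(z, Y) = Y/4 (o(z, Y) = 2*Y/(2 + 6) = 2*Y/8 = 2*Y*(⅛) = Y/4)
(160*C)*o(14, (-6 + 0)/(4 + B)) = (160*(-1/134))*(((-6 + 0)/(4 + 3))/4) = -20*(-6/7)/67 = -20*(-6*⅐)/67 = -20*(-6)/(67*7) = -80/67*(-3/14) = 120/469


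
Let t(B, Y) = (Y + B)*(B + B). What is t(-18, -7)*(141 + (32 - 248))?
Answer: -67500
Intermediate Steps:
t(B, Y) = 2*B*(B + Y) (t(B, Y) = (B + Y)*(2*B) = 2*B*(B + Y))
t(-18, -7)*(141 + (32 - 248)) = (2*(-18)*(-18 - 7))*(141 + (32 - 248)) = (2*(-18)*(-25))*(141 - 216) = 900*(-75) = -67500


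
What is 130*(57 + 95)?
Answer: 19760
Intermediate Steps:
130*(57 + 95) = 130*152 = 19760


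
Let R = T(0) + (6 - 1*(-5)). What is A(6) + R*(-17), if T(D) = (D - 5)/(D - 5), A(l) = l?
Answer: -198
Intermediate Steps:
T(D) = 1 (T(D) = (-5 + D)/(-5 + D) = 1)
R = 12 (R = 1 + (6 - 1*(-5)) = 1 + (6 + 5) = 1 + 11 = 12)
A(6) + R*(-17) = 6 + 12*(-17) = 6 - 204 = -198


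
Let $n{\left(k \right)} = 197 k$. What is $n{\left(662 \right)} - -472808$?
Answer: $603222$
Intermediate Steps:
$n{\left(662 \right)} - -472808 = 197 \cdot 662 - -472808 = 130414 + 472808 = 603222$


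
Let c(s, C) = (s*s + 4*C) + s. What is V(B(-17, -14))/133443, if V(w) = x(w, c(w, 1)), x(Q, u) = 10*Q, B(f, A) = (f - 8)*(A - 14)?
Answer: 7000/133443 ≈ 0.052457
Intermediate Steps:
c(s, C) = s + s² + 4*C (c(s, C) = (s² + 4*C) + s = s + s² + 4*C)
B(f, A) = (-14 + A)*(-8 + f) (B(f, A) = (-8 + f)*(-14 + A) = (-14 + A)*(-8 + f))
V(w) = 10*w
V(B(-17, -14))/133443 = (10*(112 - 14*(-17) - 8*(-14) - 14*(-17)))/133443 = (10*(112 + 238 + 112 + 238))*(1/133443) = (10*700)*(1/133443) = 7000*(1/133443) = 7000/133443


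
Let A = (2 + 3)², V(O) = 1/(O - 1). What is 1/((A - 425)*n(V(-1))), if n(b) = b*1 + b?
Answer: 1/400 ≈ 0.0025000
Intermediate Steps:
V(O) = 1/(-1 + O)
n(b) = 2*b (n(b) = b + b = 2*b)
A = 25 (A = 5² = 25)
1/((A - 425)*n(V(-1))) = 1/((25 - 425)*(2/(-1 - 1))) = 1/(-800/(-2)) = 1/(-800*(-1)/2) = 1/(-400*(-1)) = 1/400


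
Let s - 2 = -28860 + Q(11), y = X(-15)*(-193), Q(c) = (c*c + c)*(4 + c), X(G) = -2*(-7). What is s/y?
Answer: 13439/1351 ≈ 9.9474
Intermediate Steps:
X(G) = 14
Q(c) = (4 + c)*(c + c²) (Q(c) = (c² + c)*(4 + c) = (c + c²)*(4 + c) = (4 + c)*(c + c²))
y = -2702 (y = 14*(-193) = -2702)
s = -26878 (s = 2 + (-28860 + 11*(4 + 11² + 5*11)) = 2 + (-28860 + 11*(4 + 121 + 55)) = 2 + (-28860 + 11*180) = 2 + (-28860 + 1980) = 2 - 26880 = -26878)
s/y = -26878/(-2702) = -26878*(-1/2702) = 13439/1351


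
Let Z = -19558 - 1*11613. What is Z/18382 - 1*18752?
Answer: -49247205/2626 ≈ -18754.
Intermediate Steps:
Z = -31171 (Z = -19558 - 11613 = -31171)
Z/18382 - 1*18752 = -31171/18382 - 1*18752 = -31171*1/18382 - 18752 = -4453/2626 - 18752 = -49247205/2626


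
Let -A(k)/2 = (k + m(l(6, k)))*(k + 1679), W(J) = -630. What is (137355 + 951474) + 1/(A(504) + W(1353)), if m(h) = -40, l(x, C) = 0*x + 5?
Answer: 2206461882365/2026454 ≈ 1.0888e+6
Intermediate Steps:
l(x, C) = 5 (l(x, C) = 0 + 5 = 5)
A(k) = -2*(-40 + k)*(1679 + k) (A(k) = -2*(k - 40)*(k + 1679) = -2*(-40 + k)*(1679 + k))
(137355 + 951474) + 1/(A(504) + W(1353)) = (137355 + 951474) + 1/((134320 - 3278*504 - 2*504²) - 630) = 1088829 + 1/((134320 - 1652112 - 2*254016) - 630) = 1088829 + 1/((134320 - 1652112 - 508032) - 630) = 1088829 + 1/(-2025824 - 630) = 1088829 + 1/(-2026454) = 1088829 - 1/2026454 = 2206461882365/2026454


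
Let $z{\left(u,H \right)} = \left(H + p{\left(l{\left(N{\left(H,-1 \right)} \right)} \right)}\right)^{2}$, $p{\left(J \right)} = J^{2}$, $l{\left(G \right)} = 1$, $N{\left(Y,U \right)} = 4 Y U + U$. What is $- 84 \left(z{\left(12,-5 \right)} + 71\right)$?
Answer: $-7308$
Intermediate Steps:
$N{\left(Y,U \right)} = U + 4 U Y$ ($N{\left(Y,U \right)} = 4 U Y + U = U + 4 U Y$)
$z{\left(u,H \right)} = \left(1 + H\right)^{2}$ ($z{\left(u,H \right)} = \left(H + 1^{2}\right)^{2} = \left(H + 1\right)^{2} = \left(1 + H\right)^{2}$)
$- 84 \left(z{\left(12,-5 \right)} + 71\right) = - 84 \left(\left(1 - 5\right)^{2} + 71\right) = - 84 \left(\left(-4\right)^{2} + 71\right) = - 84 \left(16 + 71\right) = \left(-84\right) 87 = -7308$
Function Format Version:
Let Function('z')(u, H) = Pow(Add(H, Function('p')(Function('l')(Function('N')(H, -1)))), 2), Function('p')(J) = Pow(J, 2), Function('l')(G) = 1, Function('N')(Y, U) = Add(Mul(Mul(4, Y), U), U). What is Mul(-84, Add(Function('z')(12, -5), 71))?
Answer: -7308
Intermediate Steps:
Function('N')(Y, U) = Add(U, Mul(4, U, Y)) (Function('N')(Y, U) = Add(Mul(4, U, Y), U) = Add(U, Mul(4, U, Y)))
Function('z')(u, H) = Pow(Add(1, H), 2) (Function('z')(u, H) = Pow(Add(H, Pow(1, 2)), 2) = Pow(Add(H, 1), 2) = Pow(Add(1, H), 2))
Mul(-84, Add(Function('z')(12, -5), 71)) = Mul(-84, Add(Pow(Add(1, -5), 2), 71)) = Mul(-84, Add(Pow(-4, 2), 71)) = Mul(-84, Add(16, 71)) = Mul(-84, 87) = -7308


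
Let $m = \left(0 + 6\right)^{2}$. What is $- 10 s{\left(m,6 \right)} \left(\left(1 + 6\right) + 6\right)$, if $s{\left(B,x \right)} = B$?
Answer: $-4680$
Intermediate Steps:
$m = 36$ ($m = 6^{2} = 36$)
$- 10 s{\left(m,6 \right)} \left(\left(1 + 6\right) + 6\right) = \left(-10\right) 36 \left(\left(1 + 6\right) + 6\right) = - 360 \left(7 + 6\right) = \left(-360\right) 13 = -4680$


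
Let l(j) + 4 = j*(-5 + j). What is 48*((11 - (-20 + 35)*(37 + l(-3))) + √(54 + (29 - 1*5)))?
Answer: -40512 + 48*√78 ≈ -40088.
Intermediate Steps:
l(j) = -4 + j*(-5 + j)
48*((11 - (-20 + 35)*(37 + l(-3))) + √(54 + (29 - 1*5))) = 48*((11 - (-20 + 35)*(37 + (-4 + (-3)² - 5*(-3)))) + √(54 + (29 - 1*5))) = 48*((11 - 15*(37 + (-4 + 9 + 15))) + √(54 + (29 - 5))) = 48*((11 - 15*(37 + 20)) + √(54 + 24)) = 48*((11 - 15*57) + √78) = 48*((11 - 1*855) + √78) = 48*((11 - 855) + √78) = 48*(-844 + √78) = -40512 + 48*√78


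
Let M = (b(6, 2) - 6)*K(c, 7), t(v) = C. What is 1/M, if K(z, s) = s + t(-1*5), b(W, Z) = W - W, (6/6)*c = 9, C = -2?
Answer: -1/30 ≈ -0.033333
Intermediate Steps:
t(v) = -2
c = 9
b(W, Z) = 0
K(z, s) = -2 + s (K(z, s) = s - 2 = -2 + s)
M = -30 (M = (0 - 6)*(-2 + 7) = -6*5 = -30)
1/M = 1/(-30) = -1/30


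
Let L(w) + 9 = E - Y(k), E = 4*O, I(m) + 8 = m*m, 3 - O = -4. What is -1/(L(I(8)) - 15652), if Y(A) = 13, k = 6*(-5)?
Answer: 1/15646 ≈ 6.3914e-5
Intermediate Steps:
O = 7 (O = 3 - 1*(-4) = 3 + 4 = 7)
k = -30
I(m) = -8 + m² (I(m) = -8 + m*m = -8 + m²)
E = 28 (E = 4*7 = 28)
L(w) = 6 (L(w) = -9 + (28 - 1*13) = -9 + (28 - 13) = -9 + 15 = 6)
-1/(L(I(8)) - 15652) = -1/(6 - 15652) = -1/(-15646) = -1*(-1/15646) = 1/15646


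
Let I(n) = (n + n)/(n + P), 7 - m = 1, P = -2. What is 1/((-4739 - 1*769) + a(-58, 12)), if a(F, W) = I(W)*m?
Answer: -5/27468 ≈ -0.00018203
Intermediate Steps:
m = 6 (m = 7 - 1*1 = 7 - 1 = 6)
I(n) = 2*n/(-2 + n) (I(n) = (n + n)/(n - 2) = (2*n)/(-2 + n) = 2*n/(-2 + n))
a(F, W) = 12*W/(-2 + W) (a(F, W) = (2*W/(-2 + W))*6 = 12*W/(-2 + W))
1/((-4739 - 1*769) + a(-58, 12)) = 1/((-4739 - 1*769) + 12*12/(-2 + 12)) = 1/((-4739 - 769) + 12*12/10) = 1/(-5508 + 12*12*(1/10)) = 1/(-5508 + 72/5) = 1/(-27468/5) = -5/27468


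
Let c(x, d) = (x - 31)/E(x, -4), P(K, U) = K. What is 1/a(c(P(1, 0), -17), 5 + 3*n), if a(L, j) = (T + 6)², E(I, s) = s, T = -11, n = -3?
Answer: 1/25 ≈ 0.040000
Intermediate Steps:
c(x, d) = 31/4 - x/4 (c(x, d) = (x - 31)/(-4) = (-31 + x)*(-¼) = 31/4 - x/4)
a(L, j) = 25 (a(L, j) = (-11 + 6)² = (-5)² = 25)
1/a(c(P(1, 0), -17), 5 + 3*n) = 1/25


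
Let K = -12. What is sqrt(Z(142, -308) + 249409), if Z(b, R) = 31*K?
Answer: sqrt(249037) ≈ 499.04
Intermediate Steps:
Z(b, R) = -372 (Z(b, R) = 31*(-12) = -372)
sqrt(Z(142, -308) + 249409) = sqrt(-372 + 249409) = sqrt(249037)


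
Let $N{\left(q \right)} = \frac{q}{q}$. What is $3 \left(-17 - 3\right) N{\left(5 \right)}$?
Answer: $-60$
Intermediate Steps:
$N{\left(q \right)} = 1$
$3 \left(-17 - 3\right) N{\left(5 \right)} = 3 \left(-17 - 3\right) 1 = 3 \left(-20\right) 1 = \left(-60\right) 1 = -60$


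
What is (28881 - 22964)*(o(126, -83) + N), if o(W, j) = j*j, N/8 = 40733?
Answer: 1968899501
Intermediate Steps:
N = 325864 (N = 8*40733 = 325864)
o(W, j) = j**2
(28881 - 22964)*(o(126, -83) + N) = (28881 - 22964)*((-83)**2 + 325864) = 5917*(6889 + 325864) = 5917*332753 = 1968899501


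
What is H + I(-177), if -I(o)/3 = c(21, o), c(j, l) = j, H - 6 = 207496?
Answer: 207439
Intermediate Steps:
H = 207502 (H = 6 + 207496 = 207502)
I(o) = -63 (I(o) = -3*21 = -63)
H + I(-177) = 207502 - 63 = 207439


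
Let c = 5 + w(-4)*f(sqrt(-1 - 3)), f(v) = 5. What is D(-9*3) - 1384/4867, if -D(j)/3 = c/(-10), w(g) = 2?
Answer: 41035/9734 ≈ 4.2156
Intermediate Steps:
c = 15 (c = 5 + 2*5 = 5 + 10 = 15)
D(j) = 9/2 (D(j) = -45/(-10) = -45*(-1)/10 = -3*(-3/2) = 9/2)
D(-9*3) - 1384/4867 = 9/2 - 1384/4867 = 41035/9734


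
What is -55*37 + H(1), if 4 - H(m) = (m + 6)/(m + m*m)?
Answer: -4069/2 ≈ -2034.5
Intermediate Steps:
H(m) = 4 - (6 + m)/(m + m²) (H(m) = 4 - (m + 6)/(m + m*m) = 4 - (6 + m)/(m + m²))
-55*37 + H(1) = -55*37 + (-6 + 3*1 + 4*1²)/(1*(1 + 1)) = -2035 + 1*(-6 + 3 + 4*1)/2 = -2035 + 1*(½)*(-6 + 3 + 4) = -2035 + 1*(½)*1 = -2035 + ½ = -4069/2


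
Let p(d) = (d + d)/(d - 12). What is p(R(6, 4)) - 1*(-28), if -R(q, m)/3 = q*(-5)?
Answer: 394/13 ≈ 30.308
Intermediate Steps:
R(q, m) = 15*q (R(q, m) = -3*q*(-5) = -(-15)*q = 15*q)
p(d) = 2*d/(-12 + d) (p(d) = (2*d)/(-12 + d) = 2*d/(-12 + d))
p(R(6, 4)) - 1*(-28) = 2*(15*6)/(-12 + 15*6) - 1*(-28) = 2*90/(-12 + 90) + 28 = 2*90/78 + 28 = 2*90*(1/78) + 28 = 30/13 + 28 = 394/13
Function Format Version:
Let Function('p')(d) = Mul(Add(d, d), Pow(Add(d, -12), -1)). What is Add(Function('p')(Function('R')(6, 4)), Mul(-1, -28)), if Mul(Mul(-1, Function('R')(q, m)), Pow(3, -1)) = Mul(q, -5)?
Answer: Rational(394, 13) ≈ 30.308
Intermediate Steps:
Function('R')(q, m) = Mul(15, q) (Function('R')(q, m) = Mul(-3, Mul(q, -5)) = Mul(-3, Mul(-5, q)) = Mul(15, q))
Function('p')(d) = Mul(2, d, Pow(Add(-12, d), -1)) (Function('p')(d) = Mul(Mul(2, d), Pow(Add(-12, d), -1)) = Mul(2, d, Pow(Add(-12, d), -1)))
Add(Function('p')(Function('R')(6, 4)), Mul(-1, -28)) = Add(Mul(2, Mul(15, 6), Pow(Add(-12, Mul(15, 6)), -1)), Mul(-1, -28)) = Add(Mul(2, 90, Pow(Add(-12, 90), -1)), 28) = Add(Mul(2, 90, Pow(78, -1)), 28) = Add(Mul(2, 90, Rational(1, 78)), 28) = Add(Rational(30, 13), 28) = Rational(394, 13)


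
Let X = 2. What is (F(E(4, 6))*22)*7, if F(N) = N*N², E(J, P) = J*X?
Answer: 78848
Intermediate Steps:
E(J, P) = 2*J (E(J, P) = J*2 = 2*J)
F(N) = N³
(F(E(4, 6))*22)*7 = ((2*4)³*22)*7 = (8³*22)*7 = (512*22)*7 = 11264*7 = 78848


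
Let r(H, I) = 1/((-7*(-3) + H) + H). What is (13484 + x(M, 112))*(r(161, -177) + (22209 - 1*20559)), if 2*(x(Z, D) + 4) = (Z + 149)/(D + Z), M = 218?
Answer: 5035360560817/226380 ≈ 2.2243e+7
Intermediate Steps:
r(H, I) = 1/(21 + 2*H) (r(H, I) = 1/((21 + H) + H) = 1/(21 + 2*H))
x(Z, D) = -4 + (149 + Z)/(2*(D + Z)) (x(Z, D) = -4 + ((Z + 149)/(D + Z))/2 = -4 + ((149 + Z)/(D + Z))/2 = -4 + (149 + Z)/(2*(D + Z)))
(13484 + x(M, 112))*(r(161, -177) + (22209 - 1*20559)) = (13484 + (149 - 8*112 - 7*218)/(2*(112 + 218)))*(1/(21 + 2*161) + (22209 - 1*20559)) = (13484 + (½)*(149 - 896 - 1526)/330)*(1/(21 + 322) + (22209 - 20559)) = (13484 + (½)*(1/330)*(-2273))*(1/343 + 1650) = (13484 - 2273/660)*(1/343 + 1650) = (8897167/660)*(565951/343) = 5035360560817/226380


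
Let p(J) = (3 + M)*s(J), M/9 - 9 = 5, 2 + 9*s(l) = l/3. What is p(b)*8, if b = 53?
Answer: 16168/9 ≈ 1796.4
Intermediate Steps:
s(l) = -2/9 + l/27 (s(l) = -2/9 + (l/3)/9 = -2/9 + l/27)
M = 126 (M = 81 + 9*5 = 81 + 45 = 126)
p(J) = -86/3 + 43*J/9 (p(J) = (3 + 126)*(-2/9 + J/27) = 129*(-2/9 + J/27) = -86/3 + 43*J/9)
p(b)*8 = (-86/3 + (43/9)*53)*8 = (-86/3 + 2279/9)*8 = (2021/9)*8 = 16168/9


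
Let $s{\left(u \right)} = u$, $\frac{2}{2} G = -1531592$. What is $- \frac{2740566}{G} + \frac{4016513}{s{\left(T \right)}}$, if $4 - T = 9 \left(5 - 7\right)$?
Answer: $\frac{1537929867787}{8423756} \approx 1.8257 \cdot 10^{5}$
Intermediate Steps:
$G = -1531592$
$T = 22$ ($T = 4 - 9 \left(5 - 7\right) = 4 - 9 \left(-2\right) = 4 - -18 = 4 + 18 = 22$)
$- \frac{2740566}{G} + \frac{4016513}{s{\left(T \right)}} = - \frac{2740566}{-1531592} + \frac{4016513}{22} = \left(-2740566\right) \left(- \frac{1}{1531592}\right) + 4016513 \cdot \frac{1}{22} = \frac{1370283}{765796} + \frac{4016513}{22} = \frac{1537929867787}{8423756}$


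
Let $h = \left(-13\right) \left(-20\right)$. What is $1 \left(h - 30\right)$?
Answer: $230$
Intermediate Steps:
$h = 260$
$1 \left(h - 30\right) = 1 \left(260 - 30\right) = 1 \cdot 230 = 230$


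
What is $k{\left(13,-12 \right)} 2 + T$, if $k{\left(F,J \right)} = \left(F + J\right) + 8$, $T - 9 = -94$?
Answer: $-67$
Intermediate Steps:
$T = -85$ ($T = 9 - 94 = -85$)
$k{\left(F,J \right)} = 8 + F + J$
$k{\left(13,-12 \right)} 2 + T = \left(8 + 13 - 12\right) 2 - 85 = 9 \cdot 2 - 85 = 18 - 85 = -67$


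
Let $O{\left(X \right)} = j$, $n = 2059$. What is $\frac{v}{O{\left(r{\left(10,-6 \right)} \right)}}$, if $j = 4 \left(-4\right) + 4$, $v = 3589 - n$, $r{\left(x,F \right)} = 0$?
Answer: $- \frac{255}{2} \approx -127.5$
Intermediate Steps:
$v = 1530$ ($v = 3589 - 2059 = 1530$)
$j = -12$ ($j = -16 + 4 = -12$)
$O{\left(X \right)} = -12$
$\frac{v}{O{\left(r{\left(10,-6 \right)} \right)}} = \frac{1530}{-12} = 1530 \left(- \frac{1}{12}\right) = - \frac{255}{2}$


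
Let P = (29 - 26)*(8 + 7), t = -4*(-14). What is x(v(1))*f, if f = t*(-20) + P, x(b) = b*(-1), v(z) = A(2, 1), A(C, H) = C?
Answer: 2150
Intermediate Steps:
t = 56
v(z) = 2
P = 45 (P = 3*15 = 45)
x(b) = -b
f = -1075 (f = 56*(-20) + 45 = -1120 + 45 = -1075)
x(v(1))*f = -1*2*(-1075) = -2*(-1075) = 2150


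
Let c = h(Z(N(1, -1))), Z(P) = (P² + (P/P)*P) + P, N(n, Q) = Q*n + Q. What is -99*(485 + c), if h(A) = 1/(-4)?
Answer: -191961/4 ≈ -47990.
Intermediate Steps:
N(n, Q) = Q + Q*n
Z(P) = P² + 2*P (Z(P) = (P² + 1*P) + P = (P² + P) + P = (P + P²) + P = P² + 2*P)
h(A) = -¼
c = -¼ ≈ -0.25000
-99*(485 + c) = -99*(485 - ¼) = -99*1939/4 = -191961/4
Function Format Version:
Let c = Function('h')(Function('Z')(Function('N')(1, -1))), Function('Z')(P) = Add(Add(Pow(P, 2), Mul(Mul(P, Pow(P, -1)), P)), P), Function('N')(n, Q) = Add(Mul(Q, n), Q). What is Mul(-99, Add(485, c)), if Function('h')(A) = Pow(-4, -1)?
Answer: Rational(-191961, 4) ≈ -47990.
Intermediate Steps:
Function('N')(n, Q) = Add(Q, Mul(Q, n))
Function('Z')(P) = Add(Pow(P, 2), Mul(2, P)) (Function('Z')(P) = Add(Add(Pow(P, 2), Mul(1, P)), P) = Add(Add(Pow(P, 2), P), P) = Add(Add(P, Pow(P, 2)), P) = Add(Pow(P, 2), Mul(2, P)))
Function('h')(A) = Rational(-1, 4)
c = Rational(-1, 4) ≈ -0.25000
Mul(-99, Add(485, c)) = Mul(-99, Add(485, Rational(-1, 4))) = Mul(-99, Rational(1939, 4)) = Rational(-191961, 4)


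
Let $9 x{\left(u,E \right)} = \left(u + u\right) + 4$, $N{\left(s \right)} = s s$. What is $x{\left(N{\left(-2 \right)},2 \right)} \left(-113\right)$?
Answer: $- \frac{452}{3} \approx -150.67$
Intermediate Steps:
$N{\left(s \right)} = s^{2}$
$x{\left(u,E \right)} = \frac{4}{9} + \frac{2 u}{9}$ ($x{\left(u,E \right)} = \frac{\left(u + u\right) + 4}{9} = \frac{2 u + 4}{9} = \frac{4 + 2 u}{9} = \frac{4}{9} + \frac{2 u}{9}$)
$x{\left(N{\left(-2 \right)},2 \right)} \left(-113\right) = \left(\frac{4}{9} + \frac{2 \left(-2\right)^{2}}{9}\right) \left(-113\right) = \left(\frac{4}{9} + \frac{2}{9} \cdot 4\right) \left(-113\right) = \left(\frac{4}{9} + \frac{8}{9}\right) \left(-113\right) = \frac{4}{3} \left(-113\right) = - \frac{452}{3}$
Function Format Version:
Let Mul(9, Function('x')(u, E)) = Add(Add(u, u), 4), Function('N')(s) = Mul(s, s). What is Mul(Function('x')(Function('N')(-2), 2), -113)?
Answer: Rational(-452, 3) ≈ -150.67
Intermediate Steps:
Function('N')(s) = Pow(s, 2)
Function('x')(u, E) = Add(Rational(4, 9), Mul(Rational(2, 9), u)) (Function('x')(u, E) = Mul(Rational(1, 9), Add(Add(u, u), 4)) = Mul(Rational(1, 9), Add(Mul(2, u), 4)) = Mul(Rational(1, 9), Add(4, Mul(2, u))) = Add(Rational(4, 9), Mul(Rational(2, 9), u)))
Mul(Function('x')(Function('N')(-2), 2), -113) = Mul(Add(Rational(4, 9), Mul(Rational(2, 9), Pow(-2, 2))), -113) = Mul(Add(Rational(4, 9), Mul(Rational(2, 9), 4)), -113) = Mul(Add(Rational(4, 9), Rational(8, 9)), -113) = Mul(Rational(4, 3), -113) = Rational(-452, 3)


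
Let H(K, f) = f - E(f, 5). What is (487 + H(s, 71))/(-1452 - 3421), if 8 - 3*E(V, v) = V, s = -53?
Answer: -579/4873 ≈ -0.11882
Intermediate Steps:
E(V, v) = 8/3 - V/3
H(K, f) = -8/3 + 4*f/3 (H(K, f) = f - (8/3 - f/3) = f + (-8/3 + f/3) = -8/3 + 4*f/3)
(487 + H(s, 71))/(-1452 - 3421) = (487 + (-8/3 + (4/3)*71))/(-1452 - 3421) = (487 + (-8/3 + 284/3))/(-4873) = (487 + 92)*(-1/4873) = 579*(-1/4873) = -579/4873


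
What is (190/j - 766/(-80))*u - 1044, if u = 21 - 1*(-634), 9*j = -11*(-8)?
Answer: 1580081/88 ≈ 17955.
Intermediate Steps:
j = 88/9 (j = (-11*(-8))/9 = (⅑)*88 = 88/9 ≈ 9.7778)
u = 655 (u = 21 + 634 = 655)
(190/j - 766/(-80))*u - 1044 = (190/(88/9) - 766/(-80))*655 - 1044 = (190*(9/88) - 766*(-1/80))*655 - 1044 = (855/44 + 383/40)*655 - 1044 = (12763/440)*655 - 1044 = 1671953/88 - 1044 = 1580081/88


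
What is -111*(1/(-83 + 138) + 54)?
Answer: -329781/55 ≈ -5996.0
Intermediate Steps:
-111*(1/(-83 + 138) + 54) = -111*(1/55 + 54) = -111*2971/55 = -329781/55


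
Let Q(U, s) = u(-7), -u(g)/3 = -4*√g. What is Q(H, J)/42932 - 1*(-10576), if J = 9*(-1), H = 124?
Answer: 10576 + 3*I*√7/10733 ≈ 10576.0 + 0.00073952*I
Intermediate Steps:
J = -9
u(g) = 12*√g (u(g) = -(-12)*√g = 12*√g)
Q(U, s) = 12*I*√7 (Q(U, s) = 12*√(-7) = 12*(I*√7) = 12*I*√7)
Q(H, J)/42932 - 1*(-10576) = (12*I*√7)/42932 - 1*(-10576) = (12*I*√7)*(1/42932) + 10576 = 3*I*√7/10733 + 10576 = 10576 + 3*I*√7/10733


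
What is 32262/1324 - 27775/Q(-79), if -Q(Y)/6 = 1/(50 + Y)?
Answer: -133281916/993 ≈ -1.3422e+5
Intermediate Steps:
Q(Y) = -6/(50 + Y)
32262/1324 - 27775/Q(-79) = 32262/1324 - 27775/((-6/(50 - 79))) = 32262*(1/1324) - 27775/((-6/(-29))) = 16131/662 - 27775/((-6*(-1/29))) = 16131/662 - 27775/6/29 = 16131/662 - 27775*29/6 = 16131/662 - 805475/6 = -133281916/993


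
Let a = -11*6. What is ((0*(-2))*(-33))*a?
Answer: 0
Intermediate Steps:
a = -66
((0*(-2))*(-33))*a = ((0*(-2))*(-33))*(-66) = (0*(-33))*(-66) = 0*(-66) = 0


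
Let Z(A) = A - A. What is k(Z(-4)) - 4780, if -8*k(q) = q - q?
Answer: -4780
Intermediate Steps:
Z(A) = 0
k(q) = 0 (k(q) = -(q - q)/8 = -⅛*0 = 0)
k(Z(-4)) - 4780 = 0 - 4780 = -4780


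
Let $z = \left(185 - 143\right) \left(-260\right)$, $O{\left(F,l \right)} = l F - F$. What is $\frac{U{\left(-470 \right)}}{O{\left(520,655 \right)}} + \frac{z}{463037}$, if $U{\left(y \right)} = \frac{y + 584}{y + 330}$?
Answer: $- \frac{86661181703}{3674291202400} \approx -0.023586$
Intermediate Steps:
$O{\left(F,l \right)} = - F + F l$ ($O{\left(F,l \right)} = F l - F = - F + F l$)
$z = -10920$ ($z = 42 \left(-260\right) = -10920$)
$U{\left(y \right)} = \frac{584 + y}{330 + y}$
$\frac{U{\left(-470 \right)}}{O{\left(520,655 \right)}} + \frac{z}{463037} = \frac{\frac{1}{330 - 470} \left(584 - 470\right)}{520 \left(-1 + 655\right)} - \frac{10920}{463037} = \frac{\frac{1}{-140} \cdot 114}{520 \cdot 654} - \frac{10920}{463037} = \frac{\left(- \frac{1}{140}\right) 114}{340080} - \frac{10920}{463037} = \left(- \frac{57}{70}\right) \frac{1}{340080} - \frac{10920}{463037} = - \frac{19}{7935200} - \frac{10920}{463037} = - \frac{86661181703}{3674291202400}$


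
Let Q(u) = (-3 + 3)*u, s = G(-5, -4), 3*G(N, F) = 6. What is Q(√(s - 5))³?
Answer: 0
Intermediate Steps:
G(N, F) = 2 (G(N, F) = (⅓)*6 = 2)
s = 2
Q(u) = 0 (Q(u) = 0*u = 0)
Q(√(s - 5))³ = 0³ = 0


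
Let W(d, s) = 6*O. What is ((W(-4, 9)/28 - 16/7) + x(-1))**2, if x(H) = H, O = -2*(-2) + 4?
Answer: 121/49 ≈ 2.4694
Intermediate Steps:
O = 8 (O = 4 + 4 = 8)
W(d, s) = 48 (W(d, s) = 6*8 = 48)
((W(-4, 9)/28 - 16/7) + x(-1))**2 = ((48/28 - 16/7) - 1)**2 = ((48*(1/28) - 16*1/7) - 1)**2 = ((12/7 - 16/7) - 1)**2 = (-4/7 - 1)**2 = (-11/7)**2 = 121/49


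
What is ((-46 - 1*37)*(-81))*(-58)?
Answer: -389934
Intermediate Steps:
((-46 - 1*37)*(-81))*(-58) = ((-46 - 37)*(-81))*(-58) = -83*(-81)*(-58) = 6723*(-58) = -389934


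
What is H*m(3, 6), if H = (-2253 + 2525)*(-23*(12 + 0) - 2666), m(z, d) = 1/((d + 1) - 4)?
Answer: -800224/3 ≈ -2.6674e+5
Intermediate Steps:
m(z, d) = 1/(-3 + d) (m(z, d) = 1/((1 + d) - 4) = 1/(-3 + d))
H = -800224 (H = 272*(-23*12 - 2666) = 272*(-276 - 2666) = 272*(-2942) = -800224)
H*m(3, 6) = -800224/(-3 + 6) = -800224/3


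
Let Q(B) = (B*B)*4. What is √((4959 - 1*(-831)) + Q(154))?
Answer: √100654 ≈ 317.26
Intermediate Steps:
Q(B) = 4*B² (Q(B) = B²*4 = 4*B²)
√((4959 - 1*(-831)) + Q(154)) = √((4959 - 1*(-831)) + 4*154²) = √((4959 + 831) + 4*23716) = √(5790 + 94864) = √100654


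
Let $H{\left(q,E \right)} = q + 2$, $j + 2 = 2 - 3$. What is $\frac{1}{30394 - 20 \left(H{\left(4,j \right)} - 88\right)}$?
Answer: $\frac{1}{32034} \approx 3.1217 \cdot 10^{-5}$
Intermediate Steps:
$j = -3$ ($j = -2 + \left(2 - 3\right) = -2 - 1 = -3$)
$H{\left(q,E \right)} = 2 + q$
$\frac{1}{30394 - 20 \left(H{\left(4,j \right)} - 88\right)} = \frac{1}{30394 - 20 \left(\left(2 + 4\right) - 88\right)} = \frac{1}{30394 - 20 \left(6 - 88\right)} = \frac{1}{30394 - -1640} = \frac{1}{30394 + 1640} = \frac{1}{32034}$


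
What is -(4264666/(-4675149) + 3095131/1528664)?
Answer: -70362453215/63245415672 ≈ -1.1125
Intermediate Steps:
-(4264666/(-4675149) + 3095131/1528664) = -(4264666*(-1/4675149) + 3095131*(1/1528664)) = -(-4264666/4675149 + 3095131/1528664) = -1*70362453215/63245415672 = -70362453215/63245415672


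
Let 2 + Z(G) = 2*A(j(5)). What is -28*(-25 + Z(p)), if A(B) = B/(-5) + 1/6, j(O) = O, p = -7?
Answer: 2408/3 ≈ 802.67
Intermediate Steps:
A(B) = ⅙ - B/5 (A(B) = B*(-⅕) + 1*(⅙) = -B/5 + ⅙ = ⅙ - B/5)
Z(G) = -11/3 (Z(G) = -2 + 2*(⅙ - ⅕*5) = -2 + 2*(⅙ - 1) = -2 + 2*(-⅚) = -2 - 5/3 = -11/3)
-28*(-25 + Z(p)) = -28*(-25 - 11/3) = -28*(-86/3) = 2408/3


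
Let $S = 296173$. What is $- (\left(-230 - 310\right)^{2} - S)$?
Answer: $4573$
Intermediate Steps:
$- (\left(-230 - 310\right)^{2} - S) = - (\left(-230 - 310\right)^{2} - 296173) = - (\left(-540\right)^{2} - 296173) = - (291600 - 296173) = \left(-1\right) \left(-4573\right) = 4573$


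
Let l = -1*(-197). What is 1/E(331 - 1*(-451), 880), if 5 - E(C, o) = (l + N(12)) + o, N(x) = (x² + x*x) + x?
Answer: -1/1372 ≈ -0.00072886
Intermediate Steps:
N(x) = x + 2*x² (N(x) = (x² + x²) + x = 2*x² + x = x + 2*x²)
l = 197
E(C, o) = -492 - o (E(C, o) = 5 - ((197 + 12*(1 + 2*12)) + o) = 5 - ((197 + 12*(1 + 24)) + o) = 5 - ((197 + 12*25) + o) = 5 - ((197 + 300) + o) = 5 - (497 + o) = 5 + (-497 - o) = -492 - o)
1/E(331 - 1*(-451), 880) = 1/(-492 - 1*880) = 1/(-492 - 880) = 1/(-1372) = -1/1372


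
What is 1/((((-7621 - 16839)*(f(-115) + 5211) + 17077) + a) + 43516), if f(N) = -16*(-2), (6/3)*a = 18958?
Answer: -1/128173708 ≈ -7.8019e-9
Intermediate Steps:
a = 9479 (a = (½)*18958 = 9479)
f(N) = 32
1/((((-7621 - 16839)*(f(-115) + 5211) + 17077) + a) + 43516) = 1/((((-7621 - 16839)*(32 + 5211) + 17077) + 9479) + 43516) = 1/(((-24460*5243 + 17077) + 9479) + 43516) = 1/(((-128243780 + 17077) + 9479) + 43516) = 1/((-128226703 + 9479) + 43516) = 1/(-128217224 + 43516) = 1/(-128173708) = -1/128173708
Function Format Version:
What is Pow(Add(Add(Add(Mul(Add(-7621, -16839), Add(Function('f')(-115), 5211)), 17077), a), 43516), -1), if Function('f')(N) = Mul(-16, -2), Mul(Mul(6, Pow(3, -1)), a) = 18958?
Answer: Rational(-1, 128173708) ≈ -7.8019e-9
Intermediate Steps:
a = 9479 (a = Mul(Rational(1, 2), 18958) = 9479)
Function('f')(N) = 32
Pow(Add(Add(Add(Mul(Add(-7621, -16839), Add(Function('f')(-115), 5211)), 17077), a), 43516), -1) = Pow(Add(Add(Add(Mul(Add(-7621, -16839), Add(32, 5211)), 17077), 9479), 43516), -1) = Pow(Add(Add(Add(Mul(-24460, 5243), 17077), 9479), 43516), -1) = Pow(Add(Add(Add(-128243780, 17077), 9479), 43516), -1) = Pow(Add(Add(-128226703, 9479), 43516), -1) = Pow(Add(-128217224, 43516), -1) = Pow(-128173708, -1) = Rational(-1, 128173708)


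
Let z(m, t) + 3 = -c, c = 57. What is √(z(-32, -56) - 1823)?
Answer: I*√1883 ≈ 43.394*I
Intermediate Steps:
z(m, t) = -60 (z(m, t) = -3 - 1*57 = -3 - 57 = -60)
√(z(-32, -56) - 1823) = √(-60 - 1823) = √(-1883) = I*√1883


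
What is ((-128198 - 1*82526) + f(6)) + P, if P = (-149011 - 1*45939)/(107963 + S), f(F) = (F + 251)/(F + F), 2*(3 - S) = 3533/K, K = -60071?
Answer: -6559440713042531/31131011292 ≈ -2.1070e+5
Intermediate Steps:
S = 363959/120142 (S = 3 - 3533/(2*(-60071)) = 3 - 3533*(-1)/(2*60071) = 3 - ½*(-3533/60071) = 3 + 3533/120142 = 363959/120142 ≈ 3.0294)
f(F) = (251 + F)/(2*F) (f(F) = (251 + F)/((2*F)) = (251 + F)*(1/(2*F)) = (251 + F)/(2*F))
P = -4684336580/2594250941 (P = (-149011 - 1*45939)/(107963 + 363959/120142) = (-149011 - 45939)/(12971254705/120142) = -194950*120142/12971254705 = -4684336580/2594250941 ≈ -1.8057)
((-128198 - 1*82526) + f(6)) + P = ((-128198 - 1*82526) + (½)*(251 + 6)/6) - 4684336580/2594250941 = ((-128198 - 82526) + (½)*(⅙)*257) - 4684336580/2594250941 = (-210724 + 257/12) - 4684336580/2594250941 = -2528431/12 - 4684336580/2594250941 = -6559440713042531/31131011292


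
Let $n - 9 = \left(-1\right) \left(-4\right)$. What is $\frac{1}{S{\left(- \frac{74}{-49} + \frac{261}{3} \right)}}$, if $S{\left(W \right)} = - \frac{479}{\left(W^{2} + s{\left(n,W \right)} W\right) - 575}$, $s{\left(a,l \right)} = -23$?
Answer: $- \frac{12541195}{1150079} \approx -10.905$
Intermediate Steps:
$n = 13$ ($n = 9 - -4 = 9 + 4 = 13$)
$S{\left(W \right)} = - \frac{479}{-575 + W^{2} - 23 W}$ ($S{\left(W \right)} = - \frac{479}{\left(W^{2} - 23 W\right) - 575} = - \frac{479}{-575 + W^{2} - 23 W}$)
$\frac{1}{S{\left(- \frac{74}{-49} + \frac{261}{3} \right)}} = \frac{1}{479 \frac{1}{575 - \left(- \frac{74}{-49} + \frac{261}{3}\right)^{2} + 23 \left(- \frac{74}{-49} + \frac{261}{3}\right)}} = \frac{1}{479 \frac{1}{575 - \left(\left(-74\right) \left(- \frac{1}{49}\right) + 261 \cdot \frac{1}{3}\right)^{2} + 23 \left(\left(-74\right) \left(- \frac{1}{49}\right) + 261 \cdot \frac{1}{3}\right)}} = \frac{1}{479 \frac{1}{575 - \left(\frac{74}{49} + 87\right)^{2} + 23 \left(\frac{74}{49} + 87\right)}} = \frac{1}{479 \frac{1}{575 - \left(\frac{4337}{49}\right)^{2} + 23 \cdot \frac{4337}{49}}} = \frac{1}{479 \frac{1}{575 - \frac{18809569}{2401} + \frac{99751}{49}}} = \frac{1}{479 \frac{1}{- \frac{12541195}{2401}}} = \frac{1}{479 \left(- \frac{2401}{12541195}\right)} = \frac{1}{- \frac{1150079}{12541195}} = - \frac{12541195}{1150079}$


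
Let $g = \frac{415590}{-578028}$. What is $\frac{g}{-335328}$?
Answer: $\frac{9895}{4614975552} \approx 2.1441 \cdot 10^{-6}$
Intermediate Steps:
$g = - \frac{69265}{96338}$ ($g = 415590 \left(- \frac{1}{578028}\right) = - \frac{69265}{96338} \approx -0.71898$)
$\frac{g}{-335328} = - \frac{69265}{96338 \left(-335328\right)} = \left(- \frac{69265}{96338}\right) \left(- \frac{1}{335328}\right) = \frac{9895}{4614975552}$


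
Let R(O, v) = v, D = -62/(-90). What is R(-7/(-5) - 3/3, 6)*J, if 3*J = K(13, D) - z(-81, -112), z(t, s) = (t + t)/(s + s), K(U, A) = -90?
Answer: -10161/56 ≈ -181.45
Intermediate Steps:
D = 31/45 (D = -62*(-1/90) = 31/45 ≈ 0.68889)
z(t, s) = t/s (z(t, s) = (2*t)/((2*s)) = (2*t)*(1/(2*s)) = t/s)
J = -3387/112 (J = (-90 - (-81)/(-112))/3 = (-90 - (-81)*(-1)/112)/3 = (-90 - 1*81/112)/3 = (-90 - 81/112)/3 = (⅓)*(-10161/112) = -3387/112 ≈ -30.241)
R(-7/(-5) - 3/3, 6)*J = 6*(-3387/112) = -10161/56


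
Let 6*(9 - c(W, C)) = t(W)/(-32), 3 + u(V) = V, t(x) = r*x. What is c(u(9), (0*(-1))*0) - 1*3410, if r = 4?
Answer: -27207/8 ≈ -3400.9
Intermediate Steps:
t(x) = 4*x
u(V) = -3 + V
c(W, C) = 9 + W/48 (c(W, C) = 9 - 4*W/(6*(-32)) = 9 - 4*W*(-1)/(6*32) = 9 - (-1)*W/48 = 9 + W/48)
c(u(9), (0*(-1))*0) - 1*3410 = (9 + (-3 + 9)/48) - 1*3410 = (9 + (1/48)*6) - 3410 = (9 + 1/8) - 3410 = 73/8 - 3410 = -27207/8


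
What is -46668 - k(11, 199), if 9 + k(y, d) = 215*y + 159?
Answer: -49183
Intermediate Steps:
k(y, d) = 150 + 215*y (k(y, d) = -9 + (215*y + 159) = -9 + (159 + 215*y) = 150 + 215*y)
-46668 - k(11, 199) = -46668 - (150 + 215*11) = -46668 - (150 + 2365) = -46668 - 1*2515 = -46668 - 2515 = -49183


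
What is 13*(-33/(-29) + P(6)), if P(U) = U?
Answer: 2691/29 ≈ 92.793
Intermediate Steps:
13*(-33/(-29) + P(6)) = 13*(-33/(-29) + 6) = 13*(-33*(-1/29) + 6) = 13*(33/29 + 6) = 13*(207/29) = 2691/29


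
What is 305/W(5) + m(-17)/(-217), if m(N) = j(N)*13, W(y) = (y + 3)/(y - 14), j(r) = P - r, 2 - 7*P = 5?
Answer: -4181719/12152 ≈ -344.12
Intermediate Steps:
P = -3/7 (P = 2/7 - ⅐*5 = 2/7 - 5/7 = -3/7 ≈ -0.42857)
j(r) = -3/7 - r
W(y) = (3 + y)/(-14 + y)
m(N) = -39/7 - 13*N (m(N) = (-3/7 - N)*13 = -39/7 - 13*N)
305/W(5) + m(-17)/(-217) = 305/(((3 + 5)/(-14 + 5))) + (-39/7 - 13*(-17))/(-217) = 305/((8/(-9))) + (-39/7 + 221)*(-1/217) = 305/((-⅑*8)) + (1508/7)*(-1/217) = 305/(-8/9) - 1508/1519 = 305*(-9/8) - 1508/1519 = -2745/8 - 1508/1519 = -4181719/12152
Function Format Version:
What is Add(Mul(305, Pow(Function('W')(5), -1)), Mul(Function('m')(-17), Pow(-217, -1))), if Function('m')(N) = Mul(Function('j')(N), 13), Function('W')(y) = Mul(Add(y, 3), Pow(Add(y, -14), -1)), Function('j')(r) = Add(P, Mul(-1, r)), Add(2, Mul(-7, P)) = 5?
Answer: Rational(-4181719, 12152) ≈ -344.12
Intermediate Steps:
P = Rational(-3, 7) (P = Add(Rational(2, 7), Mul(Rational(-1, 7), 5)) = Add(Rational(2, 7), Rational(-5, 7)) = Rational(-3, 7) ≈ -0.42857)
Function('j')(r) = Add(Rational(-3, 7), Mul(-1, r))
Function('W')(y) = Mul(Pow(Add(-14, y), -1), Add(3, y)) (Function('W')(y) = Mul(Add(3, y), Pow(Add(-14, y), -1)) = Mul(Pow(Add(-14, y), -1), Add(3, y)))
Function('m')(N) = Add(Rational(-39, 7), Mul(-13, N)) (Function('m')(N) = Mul(Add(Rational(-3, 7), Mul(-1, N)), 13) = Add(Rational(-39, 7), Mul(-13, N)))
Add(Mul(305, Pow(Function('W')(5), -1)), Mul(Function('m')(-17), Pow(-217, -1))) = Add(Mul(305, Pow(Mul(Pow(Add(-14, 5), -1), Add(3, 5)), -1)), Mul(Add(Rational(-39, 7), Mul(-13, -17)), Pow(-217, -1))) = Add(Mul(305, Pow(Mul(Pow(-9, -1), 8), -1)), Mul(Add(Rational(-39, 7), 221), Rational(-1, 217))) = Add(Mul(305, Pow(Mul(Rational(-1, 9), 8), -1)), Mul(Rational(1508, 7), Rational(-1, 217))) = Add(Mul(305, Pow(Rational(-8, 9), -1)), Rational(-1508, 1519)) = Add(Mul(305, Rational(-9, 8)), Rational(-1508, 1519)) = Add(Rational(-2745, 8), Rational(-1508, 1519)) = Rational(-4181719, 12152)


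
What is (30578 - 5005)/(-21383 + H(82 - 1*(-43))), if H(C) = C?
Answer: -25573/21258 ≈ -1.2030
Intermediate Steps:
(30578 - 5005)/(-21383 + H(82 - 1*(-43))) = (30578 - 5005)/(-21383 + (82 - 1*(-43))) = 25573/(-21383 + (82 + 43)) = 25573/(-21383 + 125) = 25573/(-21258) = 25573*(-1/21258) = -25573/21258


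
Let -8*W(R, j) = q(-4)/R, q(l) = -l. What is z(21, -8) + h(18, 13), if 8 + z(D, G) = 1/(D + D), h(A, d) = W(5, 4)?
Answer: -848/105 ≈ -8.0762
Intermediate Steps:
W(R, j) = -1/(2*R) (W(R, j) = -(-1*(-4))/(8*R) = -1/(2*R))
h(A, d) = -⅒ (h(A, d) = -½/5 = -½*⅕ = -⅒)
z(D, G) = -8 + 1/(2*D) (z(D, G) = -8 + 1/(D + D) = -8 + 1/(2*D))
z(21, -8) + h(18, 13) = (-8 + (½)/21) - ⅒ = (-8 + (½)*(1/21)) - ⅒ = (-8 + 1/42) - ⅒ = -335/42 - ⅒ = -848/105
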